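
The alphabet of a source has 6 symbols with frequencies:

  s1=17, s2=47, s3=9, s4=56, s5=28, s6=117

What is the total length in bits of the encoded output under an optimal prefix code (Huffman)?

612

Merge the two smallest weights repeatedly:
combine s3(9), s1(17) → 26
combine 26, s5(28) → 54
combine s2(47), 54 → 101
combine s4(56), 101 → 157
combine s6(117), 157 → 274
Total encoded bits = sum of merged weights = 26 + 54 + 101 + 157 + 274 = 612.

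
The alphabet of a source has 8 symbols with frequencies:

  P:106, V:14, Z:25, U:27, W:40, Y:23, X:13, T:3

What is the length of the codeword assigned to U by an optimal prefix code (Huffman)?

Repeatedly merge the two smallest:
combine T(3), X(13) → 16
combine V(14), 16 → 30
combine Y(23), Z(25) → 48
combine U(27), 30 → 57
combine W(40), 48 → 88
combine 57, 88 → 145
combine P(106), 145 → 251
U sits 3 levels below the root, so its codeword is 3 bits.

3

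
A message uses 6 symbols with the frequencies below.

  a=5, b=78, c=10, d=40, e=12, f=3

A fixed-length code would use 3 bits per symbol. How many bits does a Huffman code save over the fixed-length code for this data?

Fixed-length: 3 bits × 148 symbols = 444 bits.
Huffman merges:
f(3) + a(5) → 8
8 + c(10) → 18
e(12) + 18 → 30
30 + d(40) → 70
70 + b(78) → 148
Huffman total = 8 + 18 + 30 + 70 + 148 = 274 bits.
Saving = 444 − 274 = 170 bits.

170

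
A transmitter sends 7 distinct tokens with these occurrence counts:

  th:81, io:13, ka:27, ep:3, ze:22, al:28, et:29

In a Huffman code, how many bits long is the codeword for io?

5

Build the tree from the bottom:
merge ep(3) and io(13): 16
merge 16 and ze(22): 38
merge ka(27) and al(28): 55
merge et(29) and 38: 67
merge 55 and 67: 122
merge th(81) and 122: 203
io's leaf is at depth 5, giving a 5-bit codeword.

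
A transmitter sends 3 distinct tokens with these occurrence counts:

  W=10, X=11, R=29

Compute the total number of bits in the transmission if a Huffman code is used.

71

Greedily combine the two least-frequent nodes:
W(10) + X(11) → 21
21 + R(29) → 50
Each symbol's bit-cost is frequency × depth; summing gives 71 bits (equivalently 21 + 50).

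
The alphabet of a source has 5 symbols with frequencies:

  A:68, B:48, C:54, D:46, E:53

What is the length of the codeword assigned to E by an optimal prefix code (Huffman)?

2

Repeatedly merge the two smallest:
D(46) + B(48) → 94
E(53) + C(54) → 107
A(68) + 94 → 162
107 + 162 → 269
The subtree containing E is merged 2 times, so code length = 2.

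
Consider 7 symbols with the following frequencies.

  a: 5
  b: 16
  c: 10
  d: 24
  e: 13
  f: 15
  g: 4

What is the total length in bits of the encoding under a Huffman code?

230

Merge the two smallest weights repeatedly:
merge g(4) and a(5): 9
merge 9 and c(10): 19
merge e(13) and f(15): 28
merge b(16) and 19: 35
merge d(24) and 28: 52
merge 35 and 52: 87
Total encoded bits = sum of merged weights = 9 + 19 + 28 + 35 + 52 + 87 = 230.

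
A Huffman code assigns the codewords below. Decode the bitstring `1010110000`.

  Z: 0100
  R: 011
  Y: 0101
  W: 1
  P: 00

Read left to right; each codeword is recognised as soon as it completes (prefix code):
  1→W | 0101→Y | 1→W | 00→P | 00→P
Decoded message: WYWPP

WYWPP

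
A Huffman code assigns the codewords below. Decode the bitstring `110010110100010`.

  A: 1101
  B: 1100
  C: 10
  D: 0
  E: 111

Read left to right; each codeword is recognised as soon as it completes (prefix code):
  1100→B | 10→C | 1101→A | 0→D | 0→D | 0→D | 10→C
Decoded message: BCADDDC

BCADDDC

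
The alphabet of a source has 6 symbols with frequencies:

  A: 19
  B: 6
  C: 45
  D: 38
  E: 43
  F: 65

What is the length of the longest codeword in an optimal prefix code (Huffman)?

4

Merge the two lowest-weight nodes at each step:
combine B(6), A(19) → 25
combine 25, D(38) → 63
combine E(43), C(45) → 88
combine 63, F(65) → 128
combine 88, 128 → 216
Maximum depth reached is 4.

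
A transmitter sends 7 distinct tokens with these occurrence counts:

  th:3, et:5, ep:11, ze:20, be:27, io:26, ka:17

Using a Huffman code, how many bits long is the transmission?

Greedily combine the two least-frequent nodes:
combine th(3), et(5) → 8
combine 8, ep(11) → 19
combine ka(17), 19 → 36
combine ze(20), io(26) → 46
combine be(27), 36 → 63
combine 46, 63 → 109
Total encoded bits = sum of merged weights = 8 + 19 + 36 + 46 + 63 + 109 = 281.

281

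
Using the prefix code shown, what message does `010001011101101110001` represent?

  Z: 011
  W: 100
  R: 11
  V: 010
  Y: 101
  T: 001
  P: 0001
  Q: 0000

VTZYYRP

Read left to right; each codeword is recognised as soon as it completes (prefix code):
  010→V | 001→T | 011→Z | 101→Y | 101→Y | 11→R | 0001→P
Decoded message: VTZYYRP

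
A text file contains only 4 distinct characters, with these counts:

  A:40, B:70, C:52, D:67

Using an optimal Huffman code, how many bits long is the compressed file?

458

Build the Huffman tree bottom-up:
A(40) + C(52) → 92
D(67) + B(70) → 137
92 + 137 → 229
The encoded length is the sum of every internal node's weight: 92 + 137 + 229 = 458 bits.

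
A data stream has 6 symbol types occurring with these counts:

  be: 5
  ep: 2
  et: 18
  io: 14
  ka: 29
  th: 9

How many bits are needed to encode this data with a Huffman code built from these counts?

Greedily combine the two least-frequent nodes:
combine ep(2), be(5) → 7
combine 7, th(9) → 16
combine io(14), 16 → 30
combine et(18), ka(29) → 47
combine 30, 47 → 77
The encoded length is the sum of every internal node's weight: 7 + 16 + 30 + 47 + 77 = 177 bits.

177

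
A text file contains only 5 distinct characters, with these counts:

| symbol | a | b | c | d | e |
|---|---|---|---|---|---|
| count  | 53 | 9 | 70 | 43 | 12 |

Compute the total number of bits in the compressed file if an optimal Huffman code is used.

Build the Huffman tree bottom-up:
merge b(9) and e(12): 21
merge 21 and d(43): 64
merge a(53) and 64: 117
merge c(70) and 117: 187
Each symbol's bit-cost is frequency × depth; summing gives 389 bits (equivalently 21 + 64 + 117 + 187).

389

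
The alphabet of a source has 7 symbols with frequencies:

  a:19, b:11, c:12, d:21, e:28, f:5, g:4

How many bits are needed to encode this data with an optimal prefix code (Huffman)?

Greedily combine the two least-frequent nodes:
merge g(4) and f(5): 9
merge 9 and b(11): 20
merge c(12) and a(19): 31
merge 20 and d(21): 41
merge e(28) and 31: 59
merge 41 and 59: 100
Total encoded bits = sum of merged weights = 9 + 20 + 31 + 41 + 59 + 100 = 260.

260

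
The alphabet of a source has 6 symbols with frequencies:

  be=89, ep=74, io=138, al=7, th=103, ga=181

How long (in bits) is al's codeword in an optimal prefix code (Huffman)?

Huffman merges, smallest pair first:
al(7) + ep(74) → 81
81 + be(89) → 170
th(103) + io(138) → 241
170 + ga(181) → 351
241 + 351 → 592
The subtree containing al is merged 4 times, so code length = 4.

4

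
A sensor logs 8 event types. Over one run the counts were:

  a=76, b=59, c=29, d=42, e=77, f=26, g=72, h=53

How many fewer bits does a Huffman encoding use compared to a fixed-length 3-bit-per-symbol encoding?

Fixed-length: 3 bits × 434 symbols = 1302 bits.
Huffman merges:
f(26) + c(29) → 55
d(42) + h(53) → 95
55 + b(59) → 114
g(72) + a(76) → 148
e(77) + 95 → 172
114 + 148 → 262
172 + 262 → 434
Huffman total = 55 + 95 + 114 + 148 + 172 + 262 + 434 = 1280 bits.
Saving = 1302 − 1280 = 22 bits.

22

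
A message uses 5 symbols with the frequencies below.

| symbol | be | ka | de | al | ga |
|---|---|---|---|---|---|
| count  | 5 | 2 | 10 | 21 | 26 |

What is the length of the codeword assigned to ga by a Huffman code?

Huffman merges, smallest pair first:
ka(2) + be(5) → 7
7 + de(10) → 17
17 + al(21) → 38
ga(26) + 38 → 64
ga sits one level below the root: a 1-bit codeword.

1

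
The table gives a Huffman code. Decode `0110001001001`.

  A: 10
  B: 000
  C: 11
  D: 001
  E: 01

Read left to right; each codeword is recognised as soon as it completes (prefix code):
  01→E | 10→A | 001→D | 001→D | 001→D
Decoded message: EADDD

EADDD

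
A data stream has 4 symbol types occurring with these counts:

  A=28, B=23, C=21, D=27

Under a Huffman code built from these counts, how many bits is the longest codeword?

Merge the two lowest-weight nodes at each step:
combine C(21), B(23) → 44
combine D(27), A(28) → 55
combine 44, 55 → 99
The first pair merged (C, B) ends up deepest, at depth 2.

2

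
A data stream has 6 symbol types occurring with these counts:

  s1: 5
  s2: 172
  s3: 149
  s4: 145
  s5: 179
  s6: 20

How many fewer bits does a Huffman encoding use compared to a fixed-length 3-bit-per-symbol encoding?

Fixed-length: 3 bits × 670 symbols = 2010 bits.
Huffman merges:
s1(5) + s6(20) → 25
25 + s4(145) → 170
s3(149) + 170 → 319
s2(172) + s5(179) → 351
319 + 351 → 670
Huffman total = 25 + 170 + 319 + 351 + 670 = 1535 bits.
Saving = 2010 − 1535 = 475 bits.

475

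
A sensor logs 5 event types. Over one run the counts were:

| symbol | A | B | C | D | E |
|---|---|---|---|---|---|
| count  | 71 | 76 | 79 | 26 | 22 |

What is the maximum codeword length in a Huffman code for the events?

Merge the two lowest-weight nodes at each step:
E(22) + D(26) → 48
48 + A(71) → 119
B(76) + C(79) → 155
119 + 155 → 274
The first pair merged (E, D) ends up deepest, at depth 3.

3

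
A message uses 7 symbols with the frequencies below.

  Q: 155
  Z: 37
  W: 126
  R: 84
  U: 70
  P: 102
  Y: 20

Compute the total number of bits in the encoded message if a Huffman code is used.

Merge the two smallest weights repeatedly:
combine Y(20), Z(37) → 57
combine 57, U(70) → 127
combine R(84), P(102) → 186
combine W(126), 127 → 253
combine Q(155), 186 → 341
combine 253, 341 → 594
Each symbol's bit-cost is frequency × depth; summing gives 1558 bits (equivalently 57 + 127 + 186 + 253 + 341 + 594).

1558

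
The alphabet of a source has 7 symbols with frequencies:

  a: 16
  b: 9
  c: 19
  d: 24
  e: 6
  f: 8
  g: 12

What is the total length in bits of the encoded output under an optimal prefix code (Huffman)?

253

Greedily combine the two least-frequent nodes:
e(6) + f(8) → 14
b(9) + g(12) → 21
14 + a(16) → 30
c(19) + 21 → 40
d(24) + 30 → 54
40 + 54 → 94
The encoded length is the sum of every internal node's weight: 14 + 21 + 30 + 40 + 54 + 94 = 253 bits.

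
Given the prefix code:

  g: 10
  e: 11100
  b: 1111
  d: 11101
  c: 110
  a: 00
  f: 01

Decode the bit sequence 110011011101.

Read left to right; each codeword is recognised as soon as it completes (prefix code):
  110→c | 01→f | 10→g | 11101→d
Decoded message: cfgd

cfgd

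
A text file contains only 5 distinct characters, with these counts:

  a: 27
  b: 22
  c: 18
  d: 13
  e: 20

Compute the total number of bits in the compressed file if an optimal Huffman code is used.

231

Merge the two smallest weights repeatedly:
combine d(13), c(18) → 31
combine e(20), b(22) → 42
combine a(27), 31 → 58
combine 42, 58 → 100
Each symbol's bit-cost is frequency × depth; summing gives 231 bits (equivalently 31 + 42 + 58 + 100).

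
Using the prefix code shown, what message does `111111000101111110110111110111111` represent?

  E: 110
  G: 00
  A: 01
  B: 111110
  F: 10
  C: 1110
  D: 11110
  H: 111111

Read left to right; each codeword is recognised as soon as it completes (prefix code):
  111111→H | 00→G | 01→A | 01→A | 111110→B | 110→E | 111110→B | 111111→H
Decoded message: HGAABEBH

HGAABEBH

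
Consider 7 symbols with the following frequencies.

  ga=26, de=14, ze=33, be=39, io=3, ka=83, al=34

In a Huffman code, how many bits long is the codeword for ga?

4

Build the tree from the bottom:
io(3) + de(14) → 17
17 + ga(26) → 43
ze(33) + al(34) → 67
be(39) + 43 → 82
67 + 82 → 149
ka(83) + 149 → 232
The subtree containing ga is merged 4 times, so code length = 4.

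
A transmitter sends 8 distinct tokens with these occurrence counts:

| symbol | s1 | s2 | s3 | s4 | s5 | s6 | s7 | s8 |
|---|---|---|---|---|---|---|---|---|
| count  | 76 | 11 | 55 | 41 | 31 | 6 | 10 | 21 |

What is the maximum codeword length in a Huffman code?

5

Merge the two lowest-weight nodes at each step:
combine s6(6), s7(10) → 16
combine s2(11), 16 → 27
combine s8(21), 27 → 48
combine s5(31), s4(41) → 72
combine 48, s3(55) → 103
combine 72, s1(76) → 148
combine 103, 148 → 251
The first pair merged (s6, s7) ends up deepest, at depth 5.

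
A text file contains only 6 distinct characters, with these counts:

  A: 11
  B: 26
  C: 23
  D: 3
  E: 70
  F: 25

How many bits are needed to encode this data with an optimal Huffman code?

348

Build the Huffman tree bottom-up:
combine D(3), A(11) → 14
combine 14, C(23) → 37
combine F(25), B(26) → 51
combine 37, 51 → 88
combine E(70), 88 → 158
The encoded length is the sum of every internal node's weight: 14 + 37 + 51 + 88 + 158 = 348 bits.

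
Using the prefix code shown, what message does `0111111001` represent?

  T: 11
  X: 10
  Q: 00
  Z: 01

Read left to right; each codeword is recognised as soon as it completes (prefix code):
  01→Z | 11→T | 11→T | 10→X | 01→Z
Decoded message: ZTTXZ

ZTTXZ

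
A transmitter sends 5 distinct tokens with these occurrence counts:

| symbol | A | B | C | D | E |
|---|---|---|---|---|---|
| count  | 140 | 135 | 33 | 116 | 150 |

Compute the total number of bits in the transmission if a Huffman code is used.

Build the Huffman tree bottom-up:
merge C(33) and D(116): 149
merge B(135) and A(140): 275
merge 149 and E(150): 299
merge 275 and 299: 574
Total encoded bits = sum of merged weights = 149 + 275 + 299 + 574 = 1297.

1297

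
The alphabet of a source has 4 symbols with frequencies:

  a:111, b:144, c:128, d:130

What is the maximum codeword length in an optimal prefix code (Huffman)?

2

Merge the two lowest-weight nodes at each step:
merge a(111) and c(128): 239
merge d(130) and b(144): 274
merge 239 and 274: 513
The first pair merged (a, c) ends up deepest, at depth 2.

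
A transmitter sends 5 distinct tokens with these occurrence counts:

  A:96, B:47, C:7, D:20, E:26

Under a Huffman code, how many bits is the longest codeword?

4

Merge the two lowest-weight nodes at each step:
combine C(7), D(20) → 27
combine E(26), 27 → 53
combine B(47), 53 → 100
combine A(96), 100 → 196
The rarest symbols sit at the bottom; the longest codeword is 4 bits.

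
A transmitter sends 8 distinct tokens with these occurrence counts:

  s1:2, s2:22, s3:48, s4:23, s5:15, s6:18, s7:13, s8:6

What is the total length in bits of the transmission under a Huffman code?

Build the Huffman tree bottom-up:
s1(2) + s8(6) → 8
8 + s7(13) → 21
s5(15) + s6(18) → 33
21 + s2(22) → 43
s4(23) + 33 → 56
43 + s3(48) → 91
56 + 91 → 147
Total encoded bits = sum of merged weights = 8 + 21 + 33 + 43 + 56 + 91 + 147 = 399.

399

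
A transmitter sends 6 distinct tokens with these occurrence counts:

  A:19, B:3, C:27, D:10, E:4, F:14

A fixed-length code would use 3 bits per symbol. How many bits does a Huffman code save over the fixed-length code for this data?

53

Fixed-length: 3 bits × 77 symbols = 231 bits.
Huffman merges:
combine B(3), E(4) → 7
combine 7, D(10) → 17
combine F(14), 17 → 31
combine A(19), C(27) → 46
combine 31, 46 → 77
Huffman total = 7 + 17 + 31 + 46 + 77 = 178 bits.
Saving = 231 − 178 = 53 bits.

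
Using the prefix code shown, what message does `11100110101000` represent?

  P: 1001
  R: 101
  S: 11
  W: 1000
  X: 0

SPRXW

Read left to right; each codeword is recognised as soon as it completes (prefix code):
  11→S | 1001→P | 101→R | 0→X | 1000→W
Decoded message: SPRXW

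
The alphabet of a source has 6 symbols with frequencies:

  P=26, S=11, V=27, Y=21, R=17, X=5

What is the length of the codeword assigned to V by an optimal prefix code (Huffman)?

2

Build the tree from the bottom:
merge X(5) and S(11): 16
merge 16 and R(17): 33
merge Y(21) and P(26): 47
merge V(27) and 33: 60
merge 47 and 60: 107
V sits 2 levels below the root, so its codeword is 2 bits.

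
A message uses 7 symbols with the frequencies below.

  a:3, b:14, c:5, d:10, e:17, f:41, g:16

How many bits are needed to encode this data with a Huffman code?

Greedily combine the two least-frequent nodes:
merge a(3) and c(5): 8
merge 8 and d(10): 18
merge b(14) and g(16): 30
merge e(17) and 18: 35
merge 30 and 35: 65
merge f(41) and 65: 106
The encoded length is the sum of every internal node's weight: 8 + 18 + 30 + 35 + 65 + 106 = 262 bits.

262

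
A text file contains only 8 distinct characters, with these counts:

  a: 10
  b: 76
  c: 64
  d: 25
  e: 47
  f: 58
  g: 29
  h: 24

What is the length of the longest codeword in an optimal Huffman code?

4

Merge the two lowest-weight nodes at each step:
combine a(10), h(24) → 34
combine d(25), g(29) → 54
combine 34, e(47) → 81
combine 54, f(58) → 112
combine c(64), b(76) → 140
combine 81, 112 → 193
combine 140, 193 → 333
Maximum depth reached is 4.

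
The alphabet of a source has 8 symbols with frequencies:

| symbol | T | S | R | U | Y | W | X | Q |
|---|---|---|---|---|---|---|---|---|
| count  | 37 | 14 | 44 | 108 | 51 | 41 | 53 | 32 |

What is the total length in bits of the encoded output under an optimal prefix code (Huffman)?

1078

Merge the two smallest weights repeatedly:
S(14) + Q(32) → 46
T(37) + W(41) → 78
R(44) + 46 → 90
Y(51) + X(53) → 104
78 + 90 → 168
104 + U(108) → 212
168 + 212 → 380
Total encoded bits = sum of merged weights = 46 + 78 + 90 + 104 + 168 + 212 + 380 = 1078.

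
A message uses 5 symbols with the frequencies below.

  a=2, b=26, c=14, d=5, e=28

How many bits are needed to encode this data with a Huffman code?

150

Greedily combine the two least-frequent nodes:
a(2) + d(5) → 7
7 + c(14) → 21
21 + b(26) → 47
e(28) + 47 → 75
Each symbol's bit-cost is frequency × depth; summing gives 150 bits (equivalently 7 + 21 + 47 + 75).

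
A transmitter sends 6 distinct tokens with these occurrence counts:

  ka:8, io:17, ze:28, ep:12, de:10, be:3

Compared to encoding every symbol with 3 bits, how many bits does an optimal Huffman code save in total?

46

Fixed-length: 3 bits × 78 symbols = 234 bits.
Huffman merges:
combine be(3), ka(8) → 11
combine de(10), 11 → 21
combine ep(12), io(17) → 29
combine 21, ze(28) → 49
combine 29, 49 → 78
Huffman total = 11 + 21 + 29 + 49 + 78 = 188 bits.
Saving = 234 − 188 = 46 bits.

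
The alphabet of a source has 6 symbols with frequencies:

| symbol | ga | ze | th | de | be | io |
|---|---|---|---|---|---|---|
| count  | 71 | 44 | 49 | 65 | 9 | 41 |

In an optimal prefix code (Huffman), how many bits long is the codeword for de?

2

Huffman merges, smallest pair first:
combine be(9), io(41) → 50
combine ze(44), th(49) → 93
combine 50, de(65) → 115
combine ga(71), 93 → 164
combine 115, 164 → 279
de sits 2 levels below the root, so its codeword is 2 bits.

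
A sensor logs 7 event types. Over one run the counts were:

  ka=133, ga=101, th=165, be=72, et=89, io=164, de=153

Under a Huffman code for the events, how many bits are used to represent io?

Huffman merges, smallest pair first:
combine be(72), et(89) → 161
combine ga(101), ka(133) → 234
combine de(153), 161 → 314
combine io(164), th(165) → 329
combine 234, 314 → 548
combine 329, 548 → 877
io's leaf is at depth 2, giving a 2-bit codeword.

2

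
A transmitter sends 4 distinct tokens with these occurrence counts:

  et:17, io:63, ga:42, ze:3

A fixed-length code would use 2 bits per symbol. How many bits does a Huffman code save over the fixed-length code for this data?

43

Fixed-length: 2 bits × 125 symbols = 250 bits.
Huffman merges:
ze(3) + et(17) → 20
20 + ga(42) → 62
62 + io(63) → 125
Huffman total = 20 + 62 + 125 = 207 bits.
Saving = 250 − 207 = 43 bits.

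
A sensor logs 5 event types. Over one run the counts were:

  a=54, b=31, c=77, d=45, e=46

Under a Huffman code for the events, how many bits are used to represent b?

3

Repeatedly merge the two smallest:
merge b(31) and d(45): 76
merge e(46) and a(54): 100
merge 76 and c(77): 153
merge 100 and 153: 253
b's leaf is at depth 3, giving a 3-bit codeword.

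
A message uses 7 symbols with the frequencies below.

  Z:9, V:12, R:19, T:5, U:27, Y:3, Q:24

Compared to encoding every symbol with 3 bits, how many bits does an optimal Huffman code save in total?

45

Fixed-length: 3 bits × 99 symbols = 297 bits.
Huffman merges:
merge Y(3) and T(5): 8
merge 8 and Z(9): 17
merge V(12) and 17: 29
merge R(19) and Q(24): 43
merge U(27) and 29: 56
merge 43 and 56: 99
Huffman total = 8 + 17 + 29 + 43 + 56 + 99 = 252 bits.
Saving = 297 − 252 = 45 bits.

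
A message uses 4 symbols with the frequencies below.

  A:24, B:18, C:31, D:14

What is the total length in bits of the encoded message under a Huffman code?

174

Build the Huffman tree bottom-up:
D(14) + B(18) → 32
A(24) + C(31) → 55
32 + 55 → 87
The encoded length is the sum of every internal node's weight: 32 + 55 + 87 = 174 bits.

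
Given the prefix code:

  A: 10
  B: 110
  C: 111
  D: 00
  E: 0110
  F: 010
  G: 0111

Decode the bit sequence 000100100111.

Read left to right; each codeword is recognised as soon as it completes (prefix code):
  00→D | 010→F | 010→F | 0111→G
Decoded message: DFFG

DFFG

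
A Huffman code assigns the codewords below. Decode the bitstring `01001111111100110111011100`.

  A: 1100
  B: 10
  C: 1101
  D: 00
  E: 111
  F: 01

FDEEACCA

Read left to right; each codeword is recognised as soon as it completes (prefix code):
  01→F | 00→D | 111→E | 111→E | 1100→A | 1101→C | 1101→C | 1100→A
Decoded message: FDEEACCA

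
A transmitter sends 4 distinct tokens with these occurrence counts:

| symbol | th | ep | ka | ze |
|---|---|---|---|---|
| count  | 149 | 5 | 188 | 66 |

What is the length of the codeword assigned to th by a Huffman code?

Repeatedly merge the two smallest:
merge ep(5) and ze(66): 71
merge 71 and th(149): 220
merge ka(188) and 220: 408
th's leaf is at depth 2, giving a 2-bit codeword.

2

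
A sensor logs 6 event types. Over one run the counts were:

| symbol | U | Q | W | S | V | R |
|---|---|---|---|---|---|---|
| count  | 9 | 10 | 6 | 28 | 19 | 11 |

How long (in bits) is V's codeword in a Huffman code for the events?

Huffman merges, smallest pair first:
merge W(6) and U(9): 15
merge Q(10) and R(11): 21
merge 15 and V(19): 34
merge 21 and S(28): 49
merge 34 and 49: 83
V's leaf is at depth 2, giving a 2-bit codeword.

2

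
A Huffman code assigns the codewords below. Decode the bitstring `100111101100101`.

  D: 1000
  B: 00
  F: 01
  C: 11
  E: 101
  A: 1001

ACEAF

Read left to right; each codeword is recognised as soon as it completes (prefix code):
  1001→A | 11→C | 101→E | 1001→A | 01→F
Decoded message: ACEAF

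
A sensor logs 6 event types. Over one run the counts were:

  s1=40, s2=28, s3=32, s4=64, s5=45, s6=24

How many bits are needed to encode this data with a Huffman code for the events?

590

Build the Huffman tree bottom-up:
merge s6(24) and s2(28): 52
merge s3(32) and s1(40): 72
merge s5(45) and 52: 97
merge s4(64) and 72: 136
merge 97 and 136: 233
Total encoded bits = sum of merged weights = 52 + 72 + 97 + 136 + 233 = 590.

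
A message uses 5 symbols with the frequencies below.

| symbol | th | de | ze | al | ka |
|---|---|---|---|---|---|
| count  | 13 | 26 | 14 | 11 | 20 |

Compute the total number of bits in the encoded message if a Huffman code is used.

192

Merge the two smallest weights repeatedly:
merge al(11) and th(13): 24
merge ze(14) and ka(20): 34
merge 24 and de(26): 50
merge 34 and 50: 84
Each symbol's bit-cost is frequency × depth; summing gives 192 bits (equivalently 24 + 34 + 50 + 84).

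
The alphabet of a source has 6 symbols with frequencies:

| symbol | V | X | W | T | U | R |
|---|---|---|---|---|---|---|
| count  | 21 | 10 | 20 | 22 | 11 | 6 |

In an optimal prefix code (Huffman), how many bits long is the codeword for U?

Huffman merges, smallest pair first:
R(6) + X(10) → 16
U(11) + 16 → 27
W(20) + V(21) → 41
T(22) + 27 → 49
41 + 49 → 90
The subtree containing U is merged 3 times, so code length = 3.

3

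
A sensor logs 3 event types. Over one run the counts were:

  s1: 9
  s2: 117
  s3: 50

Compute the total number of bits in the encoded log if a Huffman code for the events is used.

235

Greedily combine the two least-frequent nodes:
combine s1(9), s3(50) → 59
combine 59, s2(117) → 176
Total encoded bits = sum of merged weights = 59 + 176 = 235.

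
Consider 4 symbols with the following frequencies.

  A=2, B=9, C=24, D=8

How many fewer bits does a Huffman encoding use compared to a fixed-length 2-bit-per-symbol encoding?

Fixed-length: 2 bits × 43 symbols = 86 bits.
Huffman merges:
combine A(2), D(8) → 10
combine B(9), 10 → 19
combine 19, C(24) → 43
Huffman total = 10 + 19 + 43 = 72 bits.
Saving = 86 − 72 = 14 bits.

14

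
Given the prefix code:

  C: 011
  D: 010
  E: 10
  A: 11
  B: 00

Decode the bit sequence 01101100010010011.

Read left to right; each codeword is recognised as soon as it completes (prefix code):
  011→C | 011→C | 00→B | 010→D | 010→D | 011→C
Decoded message: CCBDDC

CCBDDC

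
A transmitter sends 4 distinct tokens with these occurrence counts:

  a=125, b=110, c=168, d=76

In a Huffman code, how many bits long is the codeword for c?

2

Huffman merges, smallest pair first:
merge d(76) and b(110): 186
merge a(125) and c(168): 293
merge 186 and 293: 479
c sits 2 levels below the root, so its codeword is 2 bits.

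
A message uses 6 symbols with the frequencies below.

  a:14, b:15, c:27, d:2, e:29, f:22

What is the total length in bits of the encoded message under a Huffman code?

265

Greedily combine the two least-frequent nodes:
merge d(2) and a(14): 16
merge b(15) and 16: 31
merge f(22) and c(27): 49
merge e(29) and 31: 60
merge 49 and 60: 109
Each symbol's bit-cost is frequency × depth; summing gives 265 bits (equivalently 16 + 31 + 49 + 60 + 109).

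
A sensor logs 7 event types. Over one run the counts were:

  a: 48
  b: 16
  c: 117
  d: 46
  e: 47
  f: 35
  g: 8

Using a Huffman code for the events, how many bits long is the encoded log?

800

Build the Huffman tree bottom-up:
combine g(8), b(16) → 24
combine 24, f(35) → 59
combine d(46), e(47) → 93
combine a(48), 59 → 107
combine 93, 107 → 200
combine c(117), 200 → 317
The encoded length is the sum of every internal node's weight: 24 + 59 + 93 + 107 + 200 + 317 = 800 bits.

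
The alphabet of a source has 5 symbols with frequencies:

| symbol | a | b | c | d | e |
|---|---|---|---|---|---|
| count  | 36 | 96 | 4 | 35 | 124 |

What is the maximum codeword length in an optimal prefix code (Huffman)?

4

Merge the two lowest-weight nodes at each step:
c(4) + d(35) → 39
a(36) + 39 → 75
75 + b(96) → 171
e(124) + 171 → 295
Maximum depth reached is 4.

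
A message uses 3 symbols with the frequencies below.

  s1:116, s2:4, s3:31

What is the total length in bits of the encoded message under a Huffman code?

186

Merge the two smallest weights repeatedly:
combine s2(4), s3(31) → 35
combine 35, s1(116) → 151
Total encoded bits = sum of merged weights = 35 + 151 = 186.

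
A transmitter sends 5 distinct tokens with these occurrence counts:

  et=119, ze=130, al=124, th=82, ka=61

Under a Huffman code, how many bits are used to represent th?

Repeatedly merge the two smallest:
ka(61) + th(82) → 143
et(119) + al(124) → 243
ze(130) + 143 → 273
243 + 273 → 516
th sits 3 levels below the root, so its codeword is 3 bits.

3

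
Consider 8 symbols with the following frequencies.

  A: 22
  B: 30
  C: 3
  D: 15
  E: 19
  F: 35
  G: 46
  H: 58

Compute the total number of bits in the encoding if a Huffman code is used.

635

Greedily combine the two least-frequent nodes:
merge C(3) and D(15): 18
merge 18 and E(19): 37
merge A(22) and B(30): 52
merge F(35) and 37: 72
merge G(46) and 52: 98
merge H(58) and 72: 130
merge 98 and 130: 228
Total encoded bits = sum of merged weights = 18 + 37 + 52 + 72 + 98 + 130 + 228 = 635.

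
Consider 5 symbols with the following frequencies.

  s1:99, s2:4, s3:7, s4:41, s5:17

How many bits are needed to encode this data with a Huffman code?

Greedily combine the two least-frequent nodes:
combine s2(4), s3(7) → 11
combine 11, s5(17) → 28
combine 28, s4(41) → 69
combine 69, s1(99) → 168
Each symbol's bit-cost is frequency × depth; summing gives 276 bits (equivalently 11 + 28 + 69 + 168).

276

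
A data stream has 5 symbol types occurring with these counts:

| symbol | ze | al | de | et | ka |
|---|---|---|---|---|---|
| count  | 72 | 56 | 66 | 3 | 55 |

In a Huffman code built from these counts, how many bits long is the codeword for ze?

2

Huffman merges, smallest pair first:
et(3) + ka(55) → 58
al(56) + 58 → 114
de(66) + ze(72) → 138
114 + 138 → 252
ze's leaf is at depth 2, giving a 2-bit codeword.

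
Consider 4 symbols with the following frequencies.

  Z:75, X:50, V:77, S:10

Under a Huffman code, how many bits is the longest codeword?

3

Merge the two lowest-weight nodes at each step:
merge S(10) and X(50): 60
merge 60 and Z(75): 135
merge V(77) and 135: 212
The first pair merged (S, X) ends up deepest, at depth 3.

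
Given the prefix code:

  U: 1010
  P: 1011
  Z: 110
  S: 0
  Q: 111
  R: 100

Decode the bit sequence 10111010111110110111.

PUQZZQ

Read left to right; each codeword is recognised as soon as it completes (prefix code):
  1011→P | 1010→U | 111→Q | 110→Z | 110→Z | 111→Q
Decoded message: PUQZZQ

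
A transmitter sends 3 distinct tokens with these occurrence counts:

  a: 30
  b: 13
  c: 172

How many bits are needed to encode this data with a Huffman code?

Build the Huffman tree bottom-up:
merge b(13) and a(30): 43
merge 43 and c(172): 215
Each symbol's bit-cost is frequency × depth; summing gives 258 bits (equivalently 43 + 215).

258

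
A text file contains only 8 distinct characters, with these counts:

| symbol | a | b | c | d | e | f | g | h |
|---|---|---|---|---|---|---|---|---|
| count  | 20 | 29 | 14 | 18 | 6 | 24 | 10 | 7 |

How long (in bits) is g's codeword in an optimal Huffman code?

4

Repeatedly merge the two smallest:
combine e(6), h(7) → 13
combine g(10), 13 → 23
combine c(14), d(18) → 32
combine a(20), 23 → 43
combine f(24), b(29) → 53
combine 32, 43 → 75
combine 53, 75 → 128
g's leaf is at depth 4, giving a 4-bit codeword.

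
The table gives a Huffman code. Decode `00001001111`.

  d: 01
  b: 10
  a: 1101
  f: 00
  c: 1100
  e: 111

Read left to right; each codeword is recognised as soon as it completes (prefix code):
  00→f | 00→f | 10→b | 01→d | 111→e
Decoded message: ffbde

ffbde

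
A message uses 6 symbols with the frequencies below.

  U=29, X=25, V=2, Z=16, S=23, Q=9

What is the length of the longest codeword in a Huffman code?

4

Merge the two lowest-weight nodes at each step:
V(2) + Q(9) → 11
11 + Z(16) → 27
S(23) + X(25) → 48
27 + U(29) → 56
48 + 56 → 104
Maximum depth reached is 4.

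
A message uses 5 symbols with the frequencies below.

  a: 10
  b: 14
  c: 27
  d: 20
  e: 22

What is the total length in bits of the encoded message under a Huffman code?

210

Merge the two smallest weights repeatedly:
a(10) + b(14) → 24
d(20) + e(22) → 42
24 + c(27) → 51
42 + 51 → 93
Total encoded bits = sum of merged weights = 24 + 42 + 51 + 93 = 210.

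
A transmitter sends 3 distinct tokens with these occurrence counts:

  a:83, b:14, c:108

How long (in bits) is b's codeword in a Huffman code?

2

Repeatedly merge the two smallest:
b(14) + a(83) → 97
97 + c(108) → 205
The subtree containing b is merged 2 times, so code length = 2.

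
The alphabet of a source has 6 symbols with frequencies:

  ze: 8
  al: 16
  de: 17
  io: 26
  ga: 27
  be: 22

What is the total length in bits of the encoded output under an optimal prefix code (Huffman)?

295

Merge the two smallest weights repeatedly:
merge ze(8) and al(16): 24
merge de(17) and be(22): 39
merge 24 and io(26): 50
merge ga(27) and 39: 66
merge 50 and 66: 116
The encoded length is the sum of every internal node's weight: 24 + 39 + 50 + 66 + 116 = 295 bits.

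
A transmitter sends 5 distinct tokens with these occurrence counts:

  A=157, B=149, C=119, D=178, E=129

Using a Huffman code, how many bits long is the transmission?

Greedily combine the two least-frequent nodes:
C(119) + E(129) → 248
B(149) + A(157) → 306
D(178) + 248 → 426
306 + 426 → 732
The encoded length is the sum of every internal node's weight: 248 + 306 + 426 + 732 = 1712 bits.

1712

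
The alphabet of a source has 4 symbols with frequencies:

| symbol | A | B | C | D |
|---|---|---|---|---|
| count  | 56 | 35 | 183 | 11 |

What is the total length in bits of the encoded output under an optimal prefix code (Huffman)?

433

Greedily combine the two least-frequent nodes:
combine D(11), B(35) → 46
combine 46, A(56) → 102
combine 102, C(183) → 285
Each symbol's bit-cost is frequency × depth; summing gives 433 bits (equivalently 46 + 102 + 285).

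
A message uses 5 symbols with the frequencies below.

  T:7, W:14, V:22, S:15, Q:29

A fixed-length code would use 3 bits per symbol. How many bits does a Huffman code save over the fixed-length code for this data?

66

Fixed-length: 3 bits × 87 symbols = 261 bits.
Huffman merges:
T(7) + W(14) → 21
S(15) + 21 → 36
V(22) + Q(29) → 51
36 + 51 → 87
Huffman total = 21 + 36 + 51 + 87 = 195 bits.
Saving = 261 − 195 = 66 bits.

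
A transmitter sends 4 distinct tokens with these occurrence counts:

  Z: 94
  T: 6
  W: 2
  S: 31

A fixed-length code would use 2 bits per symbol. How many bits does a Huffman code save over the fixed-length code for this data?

Fixed-length: 2 bits × 133 symbols = 266 bits.
Huffman merges:
merge W(2) and T(6): 8
merge 8 and S(31): 39
merge 39 and Z(94): 133
Huffman total = 8 + 39 + 133 = 180 bits.
Saving = 266 − 180 = 86 bits.

86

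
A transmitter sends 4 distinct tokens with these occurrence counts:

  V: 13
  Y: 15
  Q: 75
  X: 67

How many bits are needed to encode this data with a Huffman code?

Merge the two smallest weights repeatedly:
combine V(13), Y(15) → 28
combine 28, X(67) → 95
combine Q(75), 95 → 170
Total encoded bits = sum of merged weights = 28 + 95 + 170 = 293.

293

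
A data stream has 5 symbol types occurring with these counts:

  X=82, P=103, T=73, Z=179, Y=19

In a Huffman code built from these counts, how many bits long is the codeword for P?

2

Repeatedly merge the two smallest:
combine Y(19), T(73) → 92
combine X(82), 92 → 174
combine P(103), 174 → 277
combine Z(179), 277 → 456
P sits 2 levels below the root, so its codeword is 2 bits.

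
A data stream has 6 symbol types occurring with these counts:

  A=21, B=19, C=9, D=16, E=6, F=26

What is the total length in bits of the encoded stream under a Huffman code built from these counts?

240

Build the Huffman tree bottom-up:
E(6) + C(9) → 15
15 + D(16) → 31
B(19) + A(21) → 40
F(26) + 31 → 57
40 + 57 → 97
Each symbol's bit-cost is frequency × depth; summing gives 240 bits (equivalently 15 + 31 + 40 + 57 + 97).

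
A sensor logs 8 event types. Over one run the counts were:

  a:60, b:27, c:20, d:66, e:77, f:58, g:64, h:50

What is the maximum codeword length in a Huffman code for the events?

Merge the two lowest-weight nodes at each step:
merge c(20) and b(27): 47
merge 47 and h(50): 97
merge f(58) and a(60): 118
merge g(64) and d(66): 130
merge e(77) and 97: 174
merge 118 and 130: 248
merge 174 and 248: 422
Maximum depth reached is 4.

4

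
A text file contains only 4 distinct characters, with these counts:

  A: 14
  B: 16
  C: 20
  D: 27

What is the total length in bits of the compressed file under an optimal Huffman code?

Build the Huffman tree bottom-up:
A(14) + B(16) → 30
C(20) + D(27) → 47
30 + 47 → 77
Total encoded bits = sum of merged weights = 30 + 47 + 77 = 154.

154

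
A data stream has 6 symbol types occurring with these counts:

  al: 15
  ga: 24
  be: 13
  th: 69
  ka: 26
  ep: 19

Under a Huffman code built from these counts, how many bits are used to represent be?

Build the tree from the bottom:
be(13) + al(15) → 28
ep(19) + ga(24) → 43
ka(26) + 28 → 54
43 + 54 → 97
th(69) + 97 → 166
be sits 4 levels below the root, so its codeword is 4 bits.

4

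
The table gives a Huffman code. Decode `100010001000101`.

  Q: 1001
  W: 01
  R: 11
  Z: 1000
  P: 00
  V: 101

ZZZV

Read left to right; each codeword is recognised as soon as it completes (prefix code):
  1000→Z | 1000→Z | 1000→Z | 101→V
Decoded message: ZZZV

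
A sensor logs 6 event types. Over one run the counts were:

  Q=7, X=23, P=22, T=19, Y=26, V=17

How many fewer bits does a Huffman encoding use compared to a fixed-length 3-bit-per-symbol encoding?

Fixed-length: 3 bits × 114 symbols = 342 bits.
Huffman merges:
Q(7) + V(17) → 24
T(19) + P(22) → 41
X(23) + 24 → 47
Y(26) + 41 → 67
47 + 67 → 114
Huffman total = 24 + 41 + 47 + 67 + 114 = 293 bits.
Saving = 342 − 293 = 49 bits.

49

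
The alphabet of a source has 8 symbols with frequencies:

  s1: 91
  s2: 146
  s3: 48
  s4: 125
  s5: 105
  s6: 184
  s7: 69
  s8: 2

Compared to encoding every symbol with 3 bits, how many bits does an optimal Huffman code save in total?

161

Fixed-length: 3 bits × 770 symbols = 2310 bits.
Huffman merges:
merge s8(2) and s3(48): 50
merge 50 and s7(69): 119
merge s1(91) and s5(105): 196
merge 119 and s4(125): 244
merge s2(146) and s6(184): 330
merge 196 and 244: 440
merge 330 and 440: 770
Huffman total = 50 + 119 + 196 + 244 + 330 + 440 + 770 = 2149 bits.
Saving = 2310 − 2149 = 161 bits.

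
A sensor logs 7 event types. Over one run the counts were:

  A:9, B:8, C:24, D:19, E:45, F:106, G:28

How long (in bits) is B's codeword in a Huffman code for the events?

Build the tree from the bottom:
combine B(8), A(9) → 17
combine 17, D(19) → 36
combine C(24), G(28) → 52
combine 36, E(45) → 81
combine 52, 81 → 133
combine F(106), 133 → 239
The subtree containing B is merged 5 times, so code length = 5.

5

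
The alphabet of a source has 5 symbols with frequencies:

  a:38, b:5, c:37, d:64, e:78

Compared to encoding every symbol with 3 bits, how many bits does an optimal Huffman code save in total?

180

Fixed-length: 3 bits × 222 symbols = 666 bits.
Huffman merges:
merge b(5) and c(37): 42
merge a(38) and 42: 80
merge d(64) and e(78): 142
merge 80 and 142: 222
Huffman total = 42 + 80 + 142 + 222 = 486 bits.
Saving = 666 − 486 = 180 bits.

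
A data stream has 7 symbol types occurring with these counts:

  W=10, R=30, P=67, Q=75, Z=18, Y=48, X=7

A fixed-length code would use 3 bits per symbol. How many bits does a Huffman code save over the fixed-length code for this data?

138

Fixed-length: 3 bits × 255 symbols = 765 bits.
Huffman merges:
X(7) + W(10) → 17
17 + Z(18) → 35
R(30) + 35 → 65
Y(48) + 65 → 113
P(67) + Q(75) → 142
113 + 142 → 255
Huffman total = 17 + 35 + 65 + 113 + 142 + 255 = 627 bits.
Saving = 765 − 627 = 138 bits.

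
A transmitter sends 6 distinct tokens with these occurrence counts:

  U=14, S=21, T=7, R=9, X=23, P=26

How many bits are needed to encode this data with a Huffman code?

246

Greedily combine the two least-frequent nodes:
combine T(7), R(9) → 16
combine U(14), 16 → 30
combine S(21), X(23) → 44
combine P(26), 30 → 56
combine 44, 56 → 100
Each symbol's bit-cost is frequency × depth; summing gives 246 bits (equivalently 16 + 30 + 44 + 56 + 100).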